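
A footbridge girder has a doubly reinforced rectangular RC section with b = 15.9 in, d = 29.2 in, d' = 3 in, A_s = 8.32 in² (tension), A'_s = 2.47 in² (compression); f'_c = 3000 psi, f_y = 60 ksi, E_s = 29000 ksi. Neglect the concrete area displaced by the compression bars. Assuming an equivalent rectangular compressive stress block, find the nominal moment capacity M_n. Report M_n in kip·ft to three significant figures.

Assume both steels yield.
a = (A_s − A'_s) f_y/(0.85 f'_c b) = (8.32 − 2.47) × 60/(0.85 × 3 × 15.9) = 8.657 in.
c = a/β₁ = 8.657/0.85 = 10.185 in; ε'_s = 0.003(c − d')/c = 0.0021 ≥ ε_y = 0.0021, so the compression steel yields.
M_n = (A_s − A'_s) f_y (d − a/2) + A'_s f_y (d − d') = 351 × (29.2 − 4.3285) + 148.2 × (29.2 − 3) = 8729.9 + 3882.8 = 12612.7 kip·in = 12612.7/12 = 1051.06 kip·ft.

M_n ≈ 1050 kip·ft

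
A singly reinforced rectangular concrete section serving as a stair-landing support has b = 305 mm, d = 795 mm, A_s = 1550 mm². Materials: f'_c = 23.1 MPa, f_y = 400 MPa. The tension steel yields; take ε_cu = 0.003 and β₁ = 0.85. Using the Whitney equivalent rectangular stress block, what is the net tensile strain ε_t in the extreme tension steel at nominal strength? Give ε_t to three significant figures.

ε_t ≈ 0.0166

a = A_s f_y/(0.85 f'_c b) = 103.53 mm.
β₁ = 0.85, so c = a/β₁ = 103.53/0.85 = 121.80 mm.
From the linear strain diagram with ε_cu = 0.003: ε_t = 0.003 (d − c)/c = 0.003 × (795 − 121.80)/121.80 = 0.0166.
Since ε_t ≥ 0.005, the section is tension-controlled.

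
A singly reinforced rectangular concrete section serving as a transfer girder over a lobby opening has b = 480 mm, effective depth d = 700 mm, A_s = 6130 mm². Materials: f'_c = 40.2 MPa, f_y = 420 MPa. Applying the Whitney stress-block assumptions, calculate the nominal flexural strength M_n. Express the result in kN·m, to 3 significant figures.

M_n ≈ 1600 kN·m

T = A_s f_y = 6130 × 420 = 2574600 N = 2574.6 kN.
From C = T: a = T/(0.85 f'_c b) = 2574600/(0.85 × 40.2 × 480) = 156.97 mm.
M_n = T(d − a/2) = 2574.6 kN × (700 − 78.485) mm = 1600.15 kN·m.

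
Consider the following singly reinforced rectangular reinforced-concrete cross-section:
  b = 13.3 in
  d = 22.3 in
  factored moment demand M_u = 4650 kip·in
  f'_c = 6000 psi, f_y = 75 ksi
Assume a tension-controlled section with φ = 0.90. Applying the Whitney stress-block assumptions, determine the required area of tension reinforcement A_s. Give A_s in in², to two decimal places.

A_s ≈ 3.37 in²

M_n = M_u/φ = 4650/0.90 = 5166.67 kip·in.
From M_n = 0.85 f'_c a b (d − a/2):
a = d − √(d² − 2M_n/(0.85 f'_c b)) = 22.3 − √(22.3² − 2 × 5166.67/(0.85 × 6 × 13.3)) = 3.727 in.
A_s = 0.85 f'_c a b / f_y = 0.85 × 6 × 3.727 × 13.3 / 75 = 3.371 in².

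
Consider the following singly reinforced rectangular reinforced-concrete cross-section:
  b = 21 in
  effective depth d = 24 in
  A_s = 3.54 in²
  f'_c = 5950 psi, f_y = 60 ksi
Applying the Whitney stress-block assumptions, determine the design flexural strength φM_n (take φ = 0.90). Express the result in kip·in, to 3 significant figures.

T = A_s f_y = 3.54 × 60 = 212.4 kips.
a = T/(0.85 f'_c b) = 212.4/(0.85 × 5.95 × 21) = 2.000 in.
M_n = T(d − a/2) = 212.4 × (24 − 1) = 4885.2 kip·in.
φM_n = 0.90 × 4885.2 = 4396.7 kip·in.

φM_n ≈ 4400 kip·in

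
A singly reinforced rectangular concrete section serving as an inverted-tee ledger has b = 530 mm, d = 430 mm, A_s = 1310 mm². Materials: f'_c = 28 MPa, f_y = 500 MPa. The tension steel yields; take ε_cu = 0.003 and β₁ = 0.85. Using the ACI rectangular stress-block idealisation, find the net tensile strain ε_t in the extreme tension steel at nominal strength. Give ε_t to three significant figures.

ε_t ≈ 0.0181

a = A_s f_y/(0.85 f'_c b) = 51.93 mm.
β₁ = 0.85, so c = a/β₁ = 51.93/0.85 = 61.09 mm.
From the linear strain diagram with ε_cu = 0.003: ε_t = 0.003 (d − c)/c = 0.003 × (430 − 61.09)/61.09 = 0.0181.
Since ε_t ≥ 0.005, the section is tension-controlled.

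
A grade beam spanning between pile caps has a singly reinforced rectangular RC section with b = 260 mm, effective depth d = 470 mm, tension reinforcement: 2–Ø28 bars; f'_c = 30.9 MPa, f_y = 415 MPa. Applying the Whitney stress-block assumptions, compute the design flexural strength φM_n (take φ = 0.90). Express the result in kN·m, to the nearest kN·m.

φM_n ≈ 199 kN·m

A_s = 2 × 616 = 1232 mm².
T = A_s f_y = 1232 × 415 = 511280 N = 511.28 kN.
From C = T: a = T/(0.85 f'_c b) = 511280/(0.85 × 30.9 × 260) = 74.87 mm.
M_n = T(d − a/2) = 511.28 kN × (470 − 37.435) mm = 221.16 kN·m.
φM_n = 0.90 × 221.16 = 199.04 kN·m.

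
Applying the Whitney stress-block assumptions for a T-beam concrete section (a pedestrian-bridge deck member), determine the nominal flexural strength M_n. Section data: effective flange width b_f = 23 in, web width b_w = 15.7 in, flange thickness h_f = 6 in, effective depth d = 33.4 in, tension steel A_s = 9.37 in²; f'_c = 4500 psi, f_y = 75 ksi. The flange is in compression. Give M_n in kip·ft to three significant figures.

Tension: T = A_s f_y = 9.37 × 75 = 702.75 kips.
Try a within the flange: a = T/(0.85 f'_c b_f) = 702.75/(0.85 × 4.5 × 23) = 7.988 in.
a = 7.988 > h_f = 6 in: the block extends into the web. Split into flange-overhang and web parts.
C_f = 0.85 f'_c (b_f − b_w) h_f = 0.85 × 4.5 × (23 − 15.7) × 6 = 167.5 kips.
Remaining web compression depth: a_w = (T − C_f)/(0.85 f'_c b_w) = (702.75 − 167.5)/(0.85 × 4.5 × 15.7) = 8.913 in.
M_n = C_f(d − h_f/2) + (T − C_f)(d − a_w/2) = 167.5 × (33.4 − 3) + 535.25 × (33.4 − 4.4565) = 5092.0 + 15492.0 = 20584.0 kip·in.
M_n = 20584.0/12 = 1715.33 kip·ft.

M_n ≈ 1720 kip·ft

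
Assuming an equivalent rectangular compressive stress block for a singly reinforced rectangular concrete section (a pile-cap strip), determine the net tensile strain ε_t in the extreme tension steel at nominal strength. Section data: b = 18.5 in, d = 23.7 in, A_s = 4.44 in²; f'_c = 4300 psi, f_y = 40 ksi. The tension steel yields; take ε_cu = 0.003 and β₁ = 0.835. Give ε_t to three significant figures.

ε_t ≈ 0.0196

a = A_s f_y/(0.85 f'_c b) = 2.627 in.
β₁ = 0.835, so c = a/β₁ = 2.627/0.835 = 3.146 in.
From the linear strain diagram with ε_cu = 0.003: ε_t = 0.003 (d − c)/c = 0.003 × (23.7 − 3.146)/3.146 = 0.0196.
Since ε_t ≥ 0.005, the section is tension-controlled.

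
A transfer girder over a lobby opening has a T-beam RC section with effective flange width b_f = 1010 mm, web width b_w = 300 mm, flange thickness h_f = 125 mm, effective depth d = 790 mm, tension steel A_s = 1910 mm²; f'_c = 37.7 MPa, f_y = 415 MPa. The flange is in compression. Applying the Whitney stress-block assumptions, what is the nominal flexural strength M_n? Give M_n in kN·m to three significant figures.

Tension: T = A_s f_y = 1910 × 415 = 792650 N.
Try a within the flange: a = T/(0.85 f'_c b_f) = 792650/(0.85 × 37.7 × 1010) = 24.49 mm.
Since a = 24.49 ≤ h_f = 125 mm, the stress block lies entirely in the flange; analyse as a rectangular beam of width b_f.
M_n = T(d − a/2) = 792650 × (790 − 12.245) = 616.49 × 10⁶ N·mm.
M_n = 616.49 kN·m.

M_n ≈ 616 kN·m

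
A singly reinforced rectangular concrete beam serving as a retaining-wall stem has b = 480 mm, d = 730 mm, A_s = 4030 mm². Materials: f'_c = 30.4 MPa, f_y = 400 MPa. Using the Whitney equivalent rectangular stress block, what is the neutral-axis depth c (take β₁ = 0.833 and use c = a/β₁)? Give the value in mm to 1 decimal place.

c ≈ 156.0 mm

T = A_s f_y = 4030 × 400 = 1612000 N = 1612 kN.
Setting C = 0.85 f'_c a b equal to T: a = 1612000/(0.85 × 30.4 × 480) = 129.966 mm.
With β₁ = 0.833, c = a/β₁ = 129.966/0.833 = 156.0 mm.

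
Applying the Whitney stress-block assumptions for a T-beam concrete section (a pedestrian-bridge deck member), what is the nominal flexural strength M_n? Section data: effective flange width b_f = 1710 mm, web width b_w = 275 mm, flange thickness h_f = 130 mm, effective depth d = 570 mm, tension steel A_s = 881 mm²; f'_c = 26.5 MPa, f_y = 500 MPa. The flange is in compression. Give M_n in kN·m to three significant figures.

Tension: T = A_s f_y = 881 × 500 = 440500 N.
Try a within the flange: a = T/(0.85 f'_c b_f) = 440500/(0.85 × 26.5 × 1710) = 11.44 mm.
Since a = 11.44 ≤ h_f = 130 mm, the stress block lies entirely in the flange; analyse as a rectangular beam of width b_f.
M_n = T(d − a/2) = 440500 × (570 − 5.72) = 248.57 × 10⁶ N·mm.
M_n = 248.57 kN·m.

M_n ≈ 249 kN·m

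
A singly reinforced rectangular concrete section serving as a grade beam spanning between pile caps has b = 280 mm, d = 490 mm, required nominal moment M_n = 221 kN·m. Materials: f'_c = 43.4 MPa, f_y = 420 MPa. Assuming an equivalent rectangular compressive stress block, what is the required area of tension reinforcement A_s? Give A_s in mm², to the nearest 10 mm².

A_s ≈ 1130 mm²

With M_n = 0.85 f'_c a b (d − a/2), solve the quadratic for a:
a = d − √(d² − 2M_n/(0.85 f'_c b)) = 490 − √(490² − 2 × 221×10⁶/(0.85 × 43.4 × 280)) = 45.81 mm.
A_s = 0.85 f'_c a b / f_y = 0.85 × 43.4 × 45.81 × 280 / 420 = 1126.6 mm².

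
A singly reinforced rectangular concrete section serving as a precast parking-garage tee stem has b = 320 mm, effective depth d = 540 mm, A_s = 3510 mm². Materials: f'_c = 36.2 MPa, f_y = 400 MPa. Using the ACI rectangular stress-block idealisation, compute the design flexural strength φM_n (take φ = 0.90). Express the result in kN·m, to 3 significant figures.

φM_n ≈ 592 kN·m

T = A_s f_y = 3510 × 400 = 1404000 N = 1404 kN.
From C = T: a = T/(0.85 f'_c b) = 1404000/(0.85 × 36.2 × 320) = 142.59 mm.
M_n = T(d − a/2) = 1404 kN × (540 − 71.295) mm = 658.06 kN·m.
φM_n = 0.90 × 658.06 = 592.25 kN·m.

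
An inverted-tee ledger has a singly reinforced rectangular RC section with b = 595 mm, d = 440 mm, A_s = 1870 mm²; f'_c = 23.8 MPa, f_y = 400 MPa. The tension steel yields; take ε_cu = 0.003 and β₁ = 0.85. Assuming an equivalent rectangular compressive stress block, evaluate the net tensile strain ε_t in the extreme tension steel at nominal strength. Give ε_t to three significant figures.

a = A_s f_y/(0.85 f'_c b) = 62.14 mm.
β₁ = 0.85, so c = a/β₁ = 62.14/0.85 = 73.11 mm.
From the linear strain diagram with ε_cu = 0.003: ε_t = 0.003 (d − c)/c = 0.003 × (440 − 73.11)/73.11 = 0.0151.
Since ε_t ≥ 0.005, the section is tension-controlled.

ε_t ≈ 0.0151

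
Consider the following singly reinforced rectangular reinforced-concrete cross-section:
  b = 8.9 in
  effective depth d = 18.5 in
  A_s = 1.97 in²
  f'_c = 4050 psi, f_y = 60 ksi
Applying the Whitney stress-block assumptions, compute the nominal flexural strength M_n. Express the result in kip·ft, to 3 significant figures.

M_n ≈ 163 kip·ft

T = A_s f_y = 1.97 × 60 = 118.2 kips.
a = T/(0.85 f'_c b) = 118.2/(0.85 × 4.05 × 8.9) = 3.858 in.
M_n = T(d − a/2) = 118.2 × (18.5 − 1.929) = 1958.7 kip·in = 1958.7/12 = 163.23 kip·ft.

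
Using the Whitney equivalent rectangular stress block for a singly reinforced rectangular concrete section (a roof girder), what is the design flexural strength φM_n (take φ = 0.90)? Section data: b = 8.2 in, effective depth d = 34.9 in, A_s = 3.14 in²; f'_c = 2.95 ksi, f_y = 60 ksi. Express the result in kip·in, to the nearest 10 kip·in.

φM_n ≈ 5140 kip·in

T = A_s f_y = 3.14 × 60 = 188.4 kips.
a = T/(0.85 f'_c b) = 188.4/(0.85 × 2.95 × 8.2) = 9.163 in.
M_n = T(d − a/2) = 188.4 × (34.9 − 4.5815) = 5712.0 kip·in.
φM_n = 0.90 × 5712.0 = 5140.8 kip·in.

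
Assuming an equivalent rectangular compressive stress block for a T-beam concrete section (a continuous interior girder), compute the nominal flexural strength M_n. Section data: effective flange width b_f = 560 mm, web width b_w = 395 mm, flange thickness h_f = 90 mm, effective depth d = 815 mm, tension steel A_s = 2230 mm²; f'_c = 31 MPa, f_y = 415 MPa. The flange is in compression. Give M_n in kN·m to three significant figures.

M_n ≈ 725 kN·m

Tension: T = A_s f_y = 2230 × 415 = 925450 N.
Try a within the flange: a = T/(0.85 f'_c b_f) = 925450/(0.85 × 31 × 560) = 62.72 mm.
Since a = 62.72 ≤ h_f = 90 mm, the stress block lies entirely in the flange; analyse as a rectangular beam of width b_f.
M_n = T(d − a/2) = 925450 × (815 − 31.36) = 725.22 × 10⁶ N·mm.
M_n = 725.22 kN·m.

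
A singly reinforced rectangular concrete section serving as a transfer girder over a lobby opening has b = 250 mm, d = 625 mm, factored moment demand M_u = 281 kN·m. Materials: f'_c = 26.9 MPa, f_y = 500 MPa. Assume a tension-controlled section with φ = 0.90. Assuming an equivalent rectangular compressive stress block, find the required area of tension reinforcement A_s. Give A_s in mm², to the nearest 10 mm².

M_n = M_u/φ = 281/0.90 = 312.222 kN·m.
With M_n = 0.85 f'_c a b (d − a/2), solve the quadratic for a:
a = d − √(d² − 2M_n/(0.85 f'_c b)) = 625 − √(625² − 2 × 312.222×10⁶/(0.85 × 26.9 × 250)) = 94.54 mm.
A_s = 0.85 f'_c a b / f_y = 0.85 × 26.9 × 94.54 × 250 / 500 = 1080.8 mm².

A_s ≈ 1080 mm²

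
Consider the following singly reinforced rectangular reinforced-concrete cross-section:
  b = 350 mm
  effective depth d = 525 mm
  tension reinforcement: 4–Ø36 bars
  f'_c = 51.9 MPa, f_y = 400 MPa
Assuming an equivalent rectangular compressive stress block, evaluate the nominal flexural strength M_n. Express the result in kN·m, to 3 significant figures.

M_n ≈ 769 kN·m

A_s = 4 × 1018 = 4072 mm².
T = A_s f_y = 4072 × 400 = 1628800 N = 1628.8 kN.
From C = T: a = T/(0.85 f'_c b) = 1628800/(0.85 × 51.9 × 350) = 105.49 mm.
M_n = T(d − a/2) = 1628.8 kN × (525 − 52.745) mm = 769.21 kN·m.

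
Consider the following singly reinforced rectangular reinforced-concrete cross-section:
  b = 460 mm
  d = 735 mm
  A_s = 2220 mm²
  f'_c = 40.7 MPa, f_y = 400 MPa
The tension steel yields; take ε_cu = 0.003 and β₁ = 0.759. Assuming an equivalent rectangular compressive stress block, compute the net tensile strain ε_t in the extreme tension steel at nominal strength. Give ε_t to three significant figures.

ε_t ≈ 0.0270

a = A_s f_y/(0.85 f'_c b) = 55.80 mm.
β₁ = 0.759, so c = a/β₁ = 55.80/0.759 = 73.52 mm.
From the linear strain diagram with ε_cu = 0.003: ε_t = 0.003 (d − c)/c = 0.003 × (735 − 73.52)/73.52 = 0.0270.
Since ε_t ≥ 0.005, the section is tension-controlled.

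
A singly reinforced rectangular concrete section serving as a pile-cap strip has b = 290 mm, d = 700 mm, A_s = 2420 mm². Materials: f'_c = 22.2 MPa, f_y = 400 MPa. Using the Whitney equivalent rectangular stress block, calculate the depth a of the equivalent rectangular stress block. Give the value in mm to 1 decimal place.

T = A_s f_y = 2420 × 400 = 968000 N = 968 kN.
Setting C = 0.85 f'_c a b equal to T: a = 968000/(0.85 × 22.2 × 290) = 176.9 mm.

a ≈ 176.9 mm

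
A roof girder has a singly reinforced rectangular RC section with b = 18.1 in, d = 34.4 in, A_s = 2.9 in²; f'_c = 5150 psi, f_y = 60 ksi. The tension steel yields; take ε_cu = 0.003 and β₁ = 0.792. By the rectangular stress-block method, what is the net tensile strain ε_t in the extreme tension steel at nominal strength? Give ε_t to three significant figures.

ε_t ≈ 0.0342

a = A_s f_y/(0.85 f'_c b) = 2.196 in.
β₁ = 0.792, so c = a/β₁ = 2.196/0.792 = 2.773 in.
From the linear strain diagram with ε_cu = 0.003: ε_t = 0.003 (d − c)/c = 0.003 × (34.4 − 2.773)/2.773 = 0.0342.
Since ε_t ≥ 0.005, the section is tension-controlled.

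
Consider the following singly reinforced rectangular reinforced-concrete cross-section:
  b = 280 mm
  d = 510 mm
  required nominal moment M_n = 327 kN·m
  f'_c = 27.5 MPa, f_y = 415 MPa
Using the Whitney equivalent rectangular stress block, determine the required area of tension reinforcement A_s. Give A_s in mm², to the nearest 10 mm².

A_s ≈ 1730 mm²

With M_n = 0.85 f'_c a b (d − a/2), solve the quadratic for a:
a = d − √(d² − 2M_n/(0.85 f'_c b)) = 510 − √(510² − 2 × 327×10⁶/(0.85 × 27.5 × 280)) = 109.78 mm.
A_s = 0.85 f'_c a b / f_y = 0.85 × 27.5 × 109.78 × 280 / 415 = 1731.3 mm².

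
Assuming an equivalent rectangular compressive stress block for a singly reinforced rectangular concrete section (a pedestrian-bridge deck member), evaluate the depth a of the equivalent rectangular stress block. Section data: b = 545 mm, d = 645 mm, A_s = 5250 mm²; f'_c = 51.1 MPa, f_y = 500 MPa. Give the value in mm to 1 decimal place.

T = A_s f_y = 5250 × 500 = 2625000 N = 2625 kN.
Setting C = 0.85 f'_c a b equal to T: a = 2625000/(0.85 × 51.1 × 545) = 110.9 mm.

a ≈ 110.9 mm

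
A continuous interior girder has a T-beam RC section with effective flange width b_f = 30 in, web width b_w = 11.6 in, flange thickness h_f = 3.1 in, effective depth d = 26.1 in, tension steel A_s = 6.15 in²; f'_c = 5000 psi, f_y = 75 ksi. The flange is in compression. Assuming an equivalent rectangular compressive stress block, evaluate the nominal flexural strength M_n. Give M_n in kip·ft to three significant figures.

M_n ≈ 931 kip·ft

Tension: T = A_s f_y = 6.15 × 75 = 461.25 kips.
Try a within the flange: a = T/(0.85 f'_c b_f) = 461.25/(0.85 × 5 × 30) = 3.618 in.
a = 3.618 > h_f = 3.1 in: the block extends into the web. Split into flange-overhang and web parts.
C_f = 0.85 f'_c (b_f − b_w) h_f = 0.85 × 5 × (30 − 11.6) × 3.1 = 242.4 kips.
Remaining web compression depth: a_w = (T − C_f)/(0.85 f'_c b_w) = (461.25 − 242.4)/(0.85 × 5 × 11.6) = 4.439 in.
M_n = C_f(d − h_f/2) + (T − C_f)(d − a_w/2) = 242.4 × (26.1 − 1.55) + 218.85 × (26.1 − 2.2195) = 5950.9 + 5226.2 = 11177.1 kip·in.
M_n = 11177.1/12 = 931.43 kip·ft.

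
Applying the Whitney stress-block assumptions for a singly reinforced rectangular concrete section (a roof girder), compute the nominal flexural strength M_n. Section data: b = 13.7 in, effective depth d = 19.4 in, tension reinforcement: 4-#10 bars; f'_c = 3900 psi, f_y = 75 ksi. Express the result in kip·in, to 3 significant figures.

M_n ≈ 5790 kip·in

A_s = 4 × 1.27 = 5.08 in².
T = A_s f_y = 5.08 × 75 = 381 kips.
a = T/(0.85 f'_c b) = 381/(0.85 × 3.9 × 13.7) = 8.389 in.
M_n = T(d − a/2) = 381 × (19.4 − 4.1945) = 5793.3 kip·in.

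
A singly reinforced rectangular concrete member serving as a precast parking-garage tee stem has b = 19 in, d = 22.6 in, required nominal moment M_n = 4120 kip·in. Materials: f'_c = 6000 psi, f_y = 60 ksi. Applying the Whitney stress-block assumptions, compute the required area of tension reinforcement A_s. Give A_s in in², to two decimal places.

From M_n = 0.85 f'_c a b (d − a/2):
a = d − √(d² − 2M_n/(0.85 f'_c b)) = 22.6 − √(22.6² − 2 × 4120/(0.85 × 6 × 19)) = 1.967 in.
A_s = 0.85 f'_c a b / f_y = 0.85 × 6 × 1.967 × 19 / 60 = 3.177 in².

A_s ≈ 3.18 in²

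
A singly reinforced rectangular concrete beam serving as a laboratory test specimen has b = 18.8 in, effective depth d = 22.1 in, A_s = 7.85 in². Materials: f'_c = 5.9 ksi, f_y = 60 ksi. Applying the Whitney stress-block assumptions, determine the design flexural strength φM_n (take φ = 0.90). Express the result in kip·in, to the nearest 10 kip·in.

φM_n ≈ 8310 kip·in

T = A_s f_y = 7.85 × 60 = 471 kips.
a = T/(0.85 f'_c b) = 471/(0.85 × 5.9 × 18.8) = 4.996 in.
M_n = T(d − a/2) = 471 × (22.1 − 2.498) = 9232.5 kip·in.
φM_n = 0.90 × 9232.5 = 8309.3 kip·in.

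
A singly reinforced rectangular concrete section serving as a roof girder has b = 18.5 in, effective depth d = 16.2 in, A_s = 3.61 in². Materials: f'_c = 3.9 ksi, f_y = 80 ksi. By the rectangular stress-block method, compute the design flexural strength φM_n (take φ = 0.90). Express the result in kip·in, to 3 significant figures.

φM_n ≈ 3600 kip·in

T = A_s f_y = 3.61 × 80 = 288.8 kips.
a = T/(0.85 f'_c b) = 288.8/(0.85 × 3.9 × 18.5) = 4.709 in.
M_n = T(d − a/2) = 288.8 × (16.2 − 2.3545) = 3998.6 kip·in.
φM_n = 0.90 × 3998.6 = 3598.7 kip·in.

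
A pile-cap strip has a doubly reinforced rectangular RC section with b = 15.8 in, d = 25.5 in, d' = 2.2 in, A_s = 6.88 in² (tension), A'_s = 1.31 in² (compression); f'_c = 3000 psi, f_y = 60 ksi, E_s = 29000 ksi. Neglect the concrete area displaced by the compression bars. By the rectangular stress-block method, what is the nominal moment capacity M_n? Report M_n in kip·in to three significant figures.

M_n ≈ 8970 kip·in

Assume both steels yield.
a = (A_s − A'_s) f_y/(0.85 f'_c b) = (6.88 − 1.31) × 60/(0.85 × 3 × 15.8) = 8.295 in.
c = a/β₁ = 8.295/0.85 = 9.759 in; ε'_s = 0.003(c − d')/c = 0.0023 ≥ ε_y = 0.0021, so the compression steel yields.
M_n = (A_s − A'_s) f_y (d − a/2) + A'_s f_y (d − d') = 334.2 × (25.5 − 4.1475) + 78.6 × (25.5 − 2.2) = 7136.0 + 1831.4 = 8967.4 kip·in.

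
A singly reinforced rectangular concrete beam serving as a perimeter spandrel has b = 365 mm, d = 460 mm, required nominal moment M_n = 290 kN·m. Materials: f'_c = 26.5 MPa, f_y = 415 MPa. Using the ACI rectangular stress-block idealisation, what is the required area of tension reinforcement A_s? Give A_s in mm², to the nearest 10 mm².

With M_n = 0.85 f'_c a b (d − a/2), solve the quadratic for a:
a = d − √(d² − 2M_n/(0.85 f'_c b)) = 460 − √(460² − 2 × 290×10⁶/(0.85 × 26.5 × 365)) = 84.43 mm.
A_s = 0.85 f'_c a b / f_y = 0.85 × 26.5 × 84.43 × 365 / 415 = 1672.7 mm².

A_s ≈ 1670 mm²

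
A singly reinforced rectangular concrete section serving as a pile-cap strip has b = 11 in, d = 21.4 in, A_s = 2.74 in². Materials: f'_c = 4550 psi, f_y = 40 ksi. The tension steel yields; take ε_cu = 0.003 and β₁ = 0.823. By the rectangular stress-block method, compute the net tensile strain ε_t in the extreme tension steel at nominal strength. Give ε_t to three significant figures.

ε_t ≈ 0.0175

a = A_s f_y/(0.85 f'_c b) = 2.576 in.
β₁ = 0.823, so c = a/β₁ = 2.576/0.823 = 3.130 in.
From the linear strain diagram with ε_cu = 0.003: ε_t = 0.003 (d − c)/c = 0.003 × (21.4 − 3.130)/3.130 = 0.0175.
Since ε_t ≥ 0.005, the section is tension-controlled.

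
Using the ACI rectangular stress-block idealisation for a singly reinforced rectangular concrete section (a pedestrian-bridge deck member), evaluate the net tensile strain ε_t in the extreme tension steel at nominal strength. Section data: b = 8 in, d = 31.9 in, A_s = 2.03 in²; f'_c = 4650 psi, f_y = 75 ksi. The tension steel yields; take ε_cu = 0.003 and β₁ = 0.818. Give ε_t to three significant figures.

a = A_s f_y/(0.85 f'_c b) = 4.815 in.
β₁ = 0.818, so c = a/β₁ = 4.815/0.818 = 5.886 in.
From the linear strain diagram with ε_cu = 0.003: ε_t = 0.003 (d − c)/c = 0.003 × (31.9 − 5.886)/5.886 = 0.0133.
Since ε_t ≥ 0.005, the section is tension-controlled.

ε_t ≈ 0.0133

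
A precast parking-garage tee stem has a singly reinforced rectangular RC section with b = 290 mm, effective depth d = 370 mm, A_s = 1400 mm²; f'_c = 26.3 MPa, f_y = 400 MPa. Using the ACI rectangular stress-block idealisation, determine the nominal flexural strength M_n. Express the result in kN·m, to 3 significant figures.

M_n ≈ 183 kN·m

T = A_s f_y = 1400 × 400 = 560000 N = 560 kN.
From C = T: a = T/(0.85 f'_c b) = 560000/(0.85 × 26.3 × 290) = 86.38 mm.
M_n = T(d − a/2) = 560 kN × (370 − 43.19) mm = 183.01 kN·m.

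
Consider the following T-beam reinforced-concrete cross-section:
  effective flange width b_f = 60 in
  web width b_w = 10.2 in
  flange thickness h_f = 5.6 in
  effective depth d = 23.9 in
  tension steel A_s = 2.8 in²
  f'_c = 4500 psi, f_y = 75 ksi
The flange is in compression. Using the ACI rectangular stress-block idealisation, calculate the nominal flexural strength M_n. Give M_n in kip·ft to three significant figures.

M_n ≈ 410 kip·ft

Tension: T = A_s f_y = 2.8 × 75 = 210 kips.
Try a within the flange: a = T/(0.85 f'_c b_f) = 210/(0.85 × 4.5 × 60) = 0.915 in.
Since a = 0.915 ≤ h_f = 5.6 in, the stress block lies entirely in the flange; analyse as a rectangular beam of width b_f.
M_n = T(d − a/2) = 210 × (23.9 − 0.4575) = 4922.9 kip·in.
M_n = 4922.9/12 = 410.24 kip·ft.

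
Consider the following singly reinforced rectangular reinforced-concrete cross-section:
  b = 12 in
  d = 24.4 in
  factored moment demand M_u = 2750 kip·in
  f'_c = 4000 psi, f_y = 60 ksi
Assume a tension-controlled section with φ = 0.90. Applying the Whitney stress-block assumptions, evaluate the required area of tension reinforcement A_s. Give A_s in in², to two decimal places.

A_s ≈ 2.24 in²

M_n = M_u/φ = 2750/0.90 = 3055.56 kip·in.
From M_n = 0.85 f'_c a b (d − a/2):
a = d − √(d² − 2M_n/(0.85 f'_c b)) = 24.4 − √(24.4² − 2 × 3055.56/(0.85 × 4 × 12)) = 3.291 in.
A_s = 0.85 f'_c a b / f_y = 0.85 × 4 × 3.291 × 12 / 60 = 2.238 in².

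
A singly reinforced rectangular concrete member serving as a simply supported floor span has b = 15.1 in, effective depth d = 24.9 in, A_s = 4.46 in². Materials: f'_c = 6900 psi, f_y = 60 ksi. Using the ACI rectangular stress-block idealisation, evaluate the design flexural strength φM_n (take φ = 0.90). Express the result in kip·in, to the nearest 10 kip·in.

φM_n ≈ 5630 kip·in

T = A_s f_y = 4.46 × 60 = 267.6 kips.
a = T/(0.85 f'_c b) = 267.6/(0.85 × 6.9 × 15.1) = 3.022 in.
M_n = T(d − a/2) = 267.6 × (24.9 − 1.511) = 6258.9 kip·in.
φM_n = 0.90 × 6258.9 = 5633.0 kip·in.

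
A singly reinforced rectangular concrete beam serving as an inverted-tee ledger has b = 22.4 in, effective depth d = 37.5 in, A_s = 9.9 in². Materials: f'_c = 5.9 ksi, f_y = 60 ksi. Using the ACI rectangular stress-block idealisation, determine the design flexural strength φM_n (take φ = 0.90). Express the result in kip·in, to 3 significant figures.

T = A_s f_y = 9.9 × 60 = 594 kips.
a = T/(0.85 f'_c b) = 594/(0.85 × 5.9 × 22.4) = 5.288 in.
M_n = T(d − a/2) = 594 × (37.5 − 2.644) = 20704.5 kip·in.
φM_n = 0.90 × 20704.5 = 18634.1 kip·in.

φM_n ≈ 18600 kip·in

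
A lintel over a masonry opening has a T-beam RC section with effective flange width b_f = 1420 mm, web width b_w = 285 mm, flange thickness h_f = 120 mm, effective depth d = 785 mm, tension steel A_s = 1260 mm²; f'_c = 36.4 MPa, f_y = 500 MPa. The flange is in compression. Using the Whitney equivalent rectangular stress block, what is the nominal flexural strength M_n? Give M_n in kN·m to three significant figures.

Tension: T = A_s f_y = 1260 × 500 = 630000 N.
Try a within the flange: a = T/(0.85 f'_c b_f) = 630000/(0.85 × 36.4 × 1420) = 14.34 mm.
Since a = 14.34 ≤ h_f = 120 mm, the stress block lies entirely in the flange; analyse as a rectangular beam of width b_f.
M_n = T(d − a/2) = 630000 × (785 − 7.17) = 490.03 × 10⁶ N·mm.
M_n = 490.03 kN·m.

M_n ≈ 490 kN·m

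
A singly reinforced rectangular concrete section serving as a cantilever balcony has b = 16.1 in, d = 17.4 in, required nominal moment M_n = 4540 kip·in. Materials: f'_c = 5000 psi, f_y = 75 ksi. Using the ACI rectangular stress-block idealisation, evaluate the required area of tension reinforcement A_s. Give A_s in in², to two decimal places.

From M_n = 0.85 f'_c a b (d − a/2):
a = d − √(d² − 2M_n/(0.85 f'_c b)) = 17.4 − √(17.4² − 2 × 4540/(0.85 × 5 × 16.1)) = 4.359 in.
A_s = 0.85 f'_c a b / f_y = 0.85 × 5 × 4.359 × 16.1 / 75 = 3.977 in².

A_s ≈ 3.98 in²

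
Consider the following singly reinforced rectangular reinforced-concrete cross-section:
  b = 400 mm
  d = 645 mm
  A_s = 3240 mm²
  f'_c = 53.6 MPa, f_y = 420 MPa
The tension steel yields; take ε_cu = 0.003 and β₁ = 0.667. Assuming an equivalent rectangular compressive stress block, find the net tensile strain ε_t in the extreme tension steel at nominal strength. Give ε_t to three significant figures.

ε_t ≈ 0.0143

a = A_s f_y/(0.85 f'_c b) = 74.67 mm.
β₁ = 0.667, so c = a/β₁ = 74.67/0.667 = 111.95 mm.
From the linear strain diagram with ε_cu = 0.003: ε_t = 0.003 (d − c)/c = 0.003 × (645 − 111.95)/111.95 = 0.0143.
Since ε_t ≥ 0.005, the section is tension-controlled.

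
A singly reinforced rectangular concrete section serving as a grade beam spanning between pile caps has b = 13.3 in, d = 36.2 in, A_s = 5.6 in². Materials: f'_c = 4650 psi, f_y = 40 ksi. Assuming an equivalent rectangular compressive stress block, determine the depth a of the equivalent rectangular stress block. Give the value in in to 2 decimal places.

T = A_s f_y = 5.6 × 40 = 224 kips.
a = T/(0.85 f'_c b) = 224/(0.85 × 4.65 × 13.3) = 4.26 in.

a ≈ 4.26 in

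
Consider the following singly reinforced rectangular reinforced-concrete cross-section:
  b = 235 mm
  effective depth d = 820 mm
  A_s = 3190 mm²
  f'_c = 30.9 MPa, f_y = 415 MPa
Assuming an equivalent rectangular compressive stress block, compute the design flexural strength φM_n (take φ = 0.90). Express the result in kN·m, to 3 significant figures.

T = A_s f_y = 3190 × 415 = 1323850 N = 1323.85 kN.
From C = T: a = T/(0.85 f'_c b) = 1323850/(0.85 × 30.9 × 235) = 214.48 mm.
M_n = T(d − a/2) = 1323.85 kN × (820 − 107.24) mm = 943.59 kN·m.
φM_n = 0.90 × 943.59 = 849.23 kN·m.

φM_n ≈ 849 kN·m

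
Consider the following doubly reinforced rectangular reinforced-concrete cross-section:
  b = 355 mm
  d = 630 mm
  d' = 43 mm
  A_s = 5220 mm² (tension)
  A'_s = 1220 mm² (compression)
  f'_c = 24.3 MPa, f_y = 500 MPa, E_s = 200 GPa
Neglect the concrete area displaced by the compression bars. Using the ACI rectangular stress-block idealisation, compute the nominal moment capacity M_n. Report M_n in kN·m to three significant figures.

Assume both tension and compression steel yield.
Net tension couple steel: A_s − A'_s = 4000 mm².
a = (A_s − A'_s) f_y / (0.85 f'_c b) = 2000000/(0.85 × 24.3 × 355) = 272.76 mm.
c = a/β₁ = 272.76/0.85 = 320.89 mm; ε'_s = 0.003(c − d')/c = 0.0026 ≥ f_y/E_s = 0.0025, so compression steel does yield.
M_n = (A_s − A'_s) f_y (d − a/2) + A'_s f_y (d − d') = [2000000 × (630 − 136.38) + 610000 × (630 − 43)] × 10⁻⁶ = 987.24 + 358.07 = 1345.31 kN·m.

M_n ≈ 1350 kN·m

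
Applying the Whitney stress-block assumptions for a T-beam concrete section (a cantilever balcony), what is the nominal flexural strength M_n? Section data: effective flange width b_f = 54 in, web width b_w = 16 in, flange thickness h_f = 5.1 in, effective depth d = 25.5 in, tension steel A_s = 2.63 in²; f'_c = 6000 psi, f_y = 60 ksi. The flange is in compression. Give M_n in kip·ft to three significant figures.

Tension: T = A_s f_y = 2.63 × 60 = 157.8 kips.
Try a within the flange: a = T/(0.85 f'_c b_f) = 157.8/(0.85 × 6 × 54) = 0.573 in.
Since a = 0.573 ≤ h_f = 5.1 in, the stress block lies entirely in the flange; analyse as a rectangular beam of width b_f.
M_n = T(d − a/2) = 157.8 × (25.5 − 0.2865) = 3978.7 kip·in.
M_n = 3978.7/12 = 331.56 kip·ft.

M_n ≈ 332 kip·ft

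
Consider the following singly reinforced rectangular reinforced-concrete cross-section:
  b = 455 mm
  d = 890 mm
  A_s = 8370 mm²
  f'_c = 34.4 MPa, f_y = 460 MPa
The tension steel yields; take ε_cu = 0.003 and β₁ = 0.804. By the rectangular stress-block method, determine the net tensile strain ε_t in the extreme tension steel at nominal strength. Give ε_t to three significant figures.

ε_t ≈ 0.00442

a = A_s f_y/(0.85 f'_c b) = 289.40 mm.
β₁ = 0.804, so c = a/β₁ = 289.40/0.804 = 359.95 mm.
From the linear strain diagram with ε_cu = 0.003: ε_t = 0.003 (d − c)/c = 0.003 × (890 − 359.95)/359.95 = 0.00442.
ε_t is between 0.004 and 0.005 — transition zone.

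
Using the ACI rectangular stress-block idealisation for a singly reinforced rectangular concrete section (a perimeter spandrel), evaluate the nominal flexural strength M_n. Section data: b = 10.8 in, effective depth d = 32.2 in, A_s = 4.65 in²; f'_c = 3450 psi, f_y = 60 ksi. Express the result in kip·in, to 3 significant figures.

M_n ≈ 7750 kip·in

T = A_s f_y = 4.65 × 60 = 279 kips.
a = T/(0.85 f'_c b) = 279/(0.85 × 3.45 × 10.8) = 8.809 in.
M_n = T(d − a/2) = 279 × (32.2 − 4.4045) = 7754.9 kip·in.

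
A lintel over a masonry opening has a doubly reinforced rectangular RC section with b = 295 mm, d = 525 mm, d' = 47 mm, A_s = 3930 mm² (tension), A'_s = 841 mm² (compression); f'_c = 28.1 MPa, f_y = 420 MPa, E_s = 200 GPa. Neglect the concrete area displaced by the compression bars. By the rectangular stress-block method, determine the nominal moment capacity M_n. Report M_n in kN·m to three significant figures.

Assume both tension and compression steel yield.
Net tension couple steel: A_s − A'_s = 3089 mm².
a = (A_s − A'_s) f_y / (0.85 f'_c b) = 1297380/(0.85 × 28.1 × 295) = 184.13 mm.
c = a/β₁ = 184.13/0.849 = 216.88 mm; ε'_s = 0.003(c − d')/c = 0.0023 ≥ f_y/E_s = 0.0021, so compression steel does yield.
M_n = (A_s − A'_s) f_y (d − a/2) + A'_s f_y (d − d') = [1297380 × (525 − 92.065) + 353220 × (525 − 47)] × 10⁻⁶ = 561.68 + 168.84 = 730.52 kN·m.

M_n ≈ 731 kN·m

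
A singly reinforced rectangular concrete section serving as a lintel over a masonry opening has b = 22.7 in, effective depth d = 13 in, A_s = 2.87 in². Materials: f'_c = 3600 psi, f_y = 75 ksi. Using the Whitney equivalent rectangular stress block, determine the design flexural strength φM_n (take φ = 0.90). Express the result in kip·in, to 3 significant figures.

φM_n ≈ 2220 kip·in

T = A_s f_y = 2.87 × 75 = 215.25 kips.
a = T/(0.85 f'_c b) = 215.25/(0.85 × 3.6 × 22.7) = 3.099 in.
M_n = T(d − a/2) = 215.25 × (13 − 1.5495) = 2464.7 kip·in.
φM_n = 0.90 × 2464.7 = 2218.2 kip·in.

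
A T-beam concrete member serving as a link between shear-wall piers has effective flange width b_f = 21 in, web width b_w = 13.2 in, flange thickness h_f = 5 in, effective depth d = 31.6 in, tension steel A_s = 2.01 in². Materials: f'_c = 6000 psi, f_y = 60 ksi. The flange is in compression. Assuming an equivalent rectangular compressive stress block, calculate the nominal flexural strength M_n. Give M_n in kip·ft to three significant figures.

Tension: T = A_s f_y = 2.01 × 60 = 120.6 kips.
Try a within the flange: a = T/(0.85 f'_c b_f) = 120.6/(0.85 × 6 × 21) = 1.126 in.
Since a = 1.126 ≤ h_f = 5 in, the stress block lies entirely in the flange; analyse as a rectangular beam of width b_f.
M_n = T(d − a/2) = 120.6 × (31.6 − 0.563) = 3743.1 kip·in.
M_n = 3743.1/12 = 311.93 kip·ft.

M_n ≈ 312 kip·ft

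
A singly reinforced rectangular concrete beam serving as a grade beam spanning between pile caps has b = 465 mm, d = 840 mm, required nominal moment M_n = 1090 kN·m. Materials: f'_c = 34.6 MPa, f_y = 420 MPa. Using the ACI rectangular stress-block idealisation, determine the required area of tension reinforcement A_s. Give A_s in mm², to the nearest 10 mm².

With M_n = 0.85 f'_c a b (d − a/2), solve the quadratic for a:
a = d − √(d² − 2M_n/(0.85 f'_c b)) = 840 − √(840² − 2 × 1090×10⁶/(0.85 × 34.6 × 465)) = 100.95 mm.
A_s = 0.85 f'_c a b / f_y = 0.85 × 34.6 × 100.95 × 465 / 420 = 3287.0 mm².

A_s ≈ 3290 mm²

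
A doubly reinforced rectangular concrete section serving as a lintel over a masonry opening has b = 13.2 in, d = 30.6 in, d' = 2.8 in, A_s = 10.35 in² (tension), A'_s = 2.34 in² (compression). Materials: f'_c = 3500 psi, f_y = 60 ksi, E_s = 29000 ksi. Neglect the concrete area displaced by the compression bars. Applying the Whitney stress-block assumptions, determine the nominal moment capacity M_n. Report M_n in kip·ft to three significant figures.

M_n ≈ 1310 kip·ft

Assume both steels yield.
a = (A_s − A'_s) f_y/(0.85 f'_c b) = (10.35 − 2.34) × 60/(0.85 × 3.5 × 13.2) = 12.238 in.
c = a/β₁ = 12.238/0.85 = 14.398 in; ε'_s = 0.003(c − d')/c = 0.0024 ≥ ε_y = 0.0021, so the compression steel yields.
M_n = (A_s − A'_s) f_y (d − a/2) + A'_s f_y (d − d') = 480.6 × (30.6 − 6.119) + 140.4 × (30.6 − 2.8) = 11765.6 + 3903.1 = 15668.7 kip·in = 15668.7/12 = 1305.73 kip·ft.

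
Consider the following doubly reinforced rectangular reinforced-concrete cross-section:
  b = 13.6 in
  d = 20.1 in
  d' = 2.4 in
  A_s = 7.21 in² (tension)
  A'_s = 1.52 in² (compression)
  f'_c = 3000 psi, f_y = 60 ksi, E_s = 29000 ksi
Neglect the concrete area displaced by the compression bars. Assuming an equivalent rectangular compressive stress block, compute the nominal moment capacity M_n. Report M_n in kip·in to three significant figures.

Assume both steels yield.
a = (A_s − A'_s) f_y/(0.85 f'_c b) = (7.21 − 1.52) × 60/(0.85 × 3 × 13.6) = 9.844 in.
c = a/β₁ = 9.844/0.85 = 11.581 in; ε'_s = 0.003(c − d')/c = 0.0024 ≥ ε_y = 0.0021, so the compression steel yields.
M_n = (A_s − A'_s) f_y (d − a/2) + A'_s f_y (d − d') = 341.4 × (20.1 − 4.922) + 91.2 × (20.1 − 2.4) = 5181.8 + 1614.2 = 6796.0 kip·in.

M_n ≈ 6800 kip·in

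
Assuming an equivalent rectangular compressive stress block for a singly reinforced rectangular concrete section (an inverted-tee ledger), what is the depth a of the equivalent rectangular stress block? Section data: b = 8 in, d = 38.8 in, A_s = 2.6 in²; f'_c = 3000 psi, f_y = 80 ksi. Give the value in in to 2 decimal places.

T = A_s f_y = 2.6 × 80 = 208 kips.
a = T/(0.85 f'_c b) = 208/(0.85 × 3 × 8) = 10.20 in.

a ≈ 10.20 in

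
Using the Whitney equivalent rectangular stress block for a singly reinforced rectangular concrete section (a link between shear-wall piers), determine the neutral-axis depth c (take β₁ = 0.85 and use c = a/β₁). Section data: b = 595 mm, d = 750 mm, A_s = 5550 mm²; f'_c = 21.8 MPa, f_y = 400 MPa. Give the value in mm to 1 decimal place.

T = A_s f_y = 5550 × 400 = 2220000 N = 2220 kN.
Setting C = 0.85 f'_c a b equal to T: a = 2220000/(0.85 × 21.8 × 595) = 201.354 mm.
With β₁ = 0.85, c = a/β₁ = 201.354/0.85 = 236.9 mm.

c ≈ 236.9 mm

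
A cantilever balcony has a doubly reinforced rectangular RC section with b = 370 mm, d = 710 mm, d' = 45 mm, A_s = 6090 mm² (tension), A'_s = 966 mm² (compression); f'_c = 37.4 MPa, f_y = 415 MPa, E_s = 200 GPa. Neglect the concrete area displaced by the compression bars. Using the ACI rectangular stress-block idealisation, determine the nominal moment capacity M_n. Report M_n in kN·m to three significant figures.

M_n ≈ 1580 kN·m

Assume both tension and compression steel yield.
Net tension couple steel: A_s − A'_s = 5124 mm².
a = (A_s − A'_s) f_y / (0.85 f'_c b) = 2126460/(0.85 × 37.4 × 370) = 180.79 mm.
c = a/β₁ = 180.79/0.783 = 230.89 mm; ε'_s = 0.003(c − d')/c = 0.0024 ≥ f_y/E_s = 0.0021, so compression steel does yield.
M_n = (A_s − A'_s) f_y (d − a/2) + A'_s f_y (d − d') = [2126460 × (710 − 90.395) + 400890 × (710 − 45)] × 10⁻⁶ = 1317.57 + 266.59 = 1584.16 kN·m.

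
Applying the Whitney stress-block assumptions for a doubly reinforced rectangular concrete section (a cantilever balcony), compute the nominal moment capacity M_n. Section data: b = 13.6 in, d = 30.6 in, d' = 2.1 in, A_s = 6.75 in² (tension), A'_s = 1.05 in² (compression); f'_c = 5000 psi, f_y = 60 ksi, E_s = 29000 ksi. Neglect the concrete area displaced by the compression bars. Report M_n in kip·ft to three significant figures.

M_n ≈ 937 kip·ft

Assume both steels yield.
a = (A_s − A'_s) f_y/(0.85 f'_c b) = (6.75 − 1.05) × 60/(0.85 × 5 × 13.6) = 5.917 in.
c = a/β₁ = 5.917/0.8 = 7.396 in; ε'_s = 0.003(c − d')/c = 0.0021 ≥ ε_y = 0.0021, so the compression steel yields.
M_n = (A_s − A'_s) f_y (d − a/2) + A'_s f_y (d − d') = 342 × (30.6 − 2.9585) + 63 × (30.6 − 2.1) = 9453.4 + 1795.5 = 11248.9 kip·in = 11248.9/12 = 937.41 kip·ft.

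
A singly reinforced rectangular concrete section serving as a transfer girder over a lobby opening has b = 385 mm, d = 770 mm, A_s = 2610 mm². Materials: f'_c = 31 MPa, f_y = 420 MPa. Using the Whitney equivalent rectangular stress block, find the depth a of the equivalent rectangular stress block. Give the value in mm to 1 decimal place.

a ≈ 108.1 mm

T = A_s f_y = 2610 × 420 = 1096200 N = 1096.2 kN.
Setting C = 0.85 f'_c a b equal to T: a = 1096200/(0.85 × 31 × 385) = 108.1 mm.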